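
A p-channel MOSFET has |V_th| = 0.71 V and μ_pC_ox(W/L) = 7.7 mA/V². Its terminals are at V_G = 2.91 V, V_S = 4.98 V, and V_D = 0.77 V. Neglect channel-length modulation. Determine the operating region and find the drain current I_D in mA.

V_SG = V_S − V_G = 4.98 − 2.91 = 2.07 V; V_SD = V_S − V_D = 4.98 − 0.77 = 4.21 V.
V_ov = V_SG − |V_th| = 2.07 − 0.71 = 1.36 V.
Since V_SD = 4.21 V ≥ V_ov = 1.36 V, the device is in saturation.
I_D = ½ k_p V_ov² = 0.5 × 7.7 × 1.36² = 7.12 mA.

Saturation; I_D = 7.12 mA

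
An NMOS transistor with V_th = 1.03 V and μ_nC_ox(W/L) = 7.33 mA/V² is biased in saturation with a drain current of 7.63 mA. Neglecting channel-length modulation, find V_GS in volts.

V_GS = 2.47 V

In saturation I_D = ½ k_n (V_GS − V_th)², so V_GS − V_th = √(2 I_D / k_n) = √(2 × 7.63 / 7.33) = 1.44 V.
V_GS = 1.03 + 1.44 = 2.47 V.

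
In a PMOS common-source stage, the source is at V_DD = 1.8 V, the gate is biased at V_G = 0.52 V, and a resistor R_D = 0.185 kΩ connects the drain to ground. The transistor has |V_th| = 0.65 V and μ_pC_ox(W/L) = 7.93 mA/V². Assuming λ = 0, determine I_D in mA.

I_D = 1.57 mA

V_SG = V_DD − V_G = 1.8 − 0.52 = 1.28 V, so V_ov = 1.28 − 0.65 = 0.63 V.
Assume saturation: I_D = ½ k_p V_ov² = 0.5 × 7.93 × 0.63² = 1.57 mA, giving V_SD = V_DD − I_D R_D = 1.8 − 1.57 × 0.185 = 1.51 V.
V_SD = 1.51 V ≥ V_ov = 0.63 V, confirming saturation.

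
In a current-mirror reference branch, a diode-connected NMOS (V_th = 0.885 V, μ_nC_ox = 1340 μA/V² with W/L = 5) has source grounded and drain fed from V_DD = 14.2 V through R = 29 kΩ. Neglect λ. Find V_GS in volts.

V_GS = 1.25 V

With gate tied to drain, V_GS = V_DS ≥ V_GS − V_th, so the device is in saturation.
k_n = μ_nC_ox · (W/L) = 6.7 mA/V².
KCL at the drain: ½ k_n (V_GS − V_th)² = (V_DD − V_GS)/R.
Let x = V_GS − 0.885. Then 97.2 x² + x − 13.31 = 0, giving x = 0.365 V (positive root), so V_GS = 1.25 V.
I_D = (V_DD − V_GS)/R = (14.2 − 1.25) / 29 = 0.447 mA.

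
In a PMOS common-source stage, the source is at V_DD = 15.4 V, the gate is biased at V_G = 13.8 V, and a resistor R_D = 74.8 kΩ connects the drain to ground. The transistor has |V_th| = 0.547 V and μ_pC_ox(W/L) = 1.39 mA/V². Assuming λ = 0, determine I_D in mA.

I_D = 0.204 mA

V_SG = V_DD − V_G = 15.4 − 13.8 = 1.6 V, so V_ov = 1.6 − 0.547 = 1.05 V.
Assume saturation: I_D = ½ k_p V_ov² = 0.5 × 1.39 × 1.05² = 0.771 mA, giving V_SD = V_DD − I_D R_D = 15.4 − 0.771 × 74.8 = -42.2 V.
But -42.2 V < V_ov = 1.05 V, so the device is actually in triode.
In triode I_D = k_p[V_ov V_SD − ½ V_SD²] and I_D = (V_DD − V_SD)/R_D. Equating: 52 V_SD² − 110.5 V_SD + 15.4 = 0, giving V_SD = 0.15 V (the root below V_ov).
I_D = (15.4 − 0.15) / 74.8 = 0.204 mA.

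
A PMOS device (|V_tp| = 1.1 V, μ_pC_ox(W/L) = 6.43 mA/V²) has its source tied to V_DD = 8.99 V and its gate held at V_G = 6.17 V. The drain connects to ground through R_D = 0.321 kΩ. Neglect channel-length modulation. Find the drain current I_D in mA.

V_SG = V_DD − V_G = 8.99 − 6.17 = 2.82 V, so V_ov = 2.82 − 1.1 = 1.72 V.
Assume saturation: I_D = ½ k_p V_ov² = 0.5 × 6.43 × 1.72² = 9.51 mA, giving V_SD = V_DD − I_D R_D = 8.99 − 9.51 × 0.321 = 5.94 V.
V_SD = 5.94 V ≥ V_ov = 1.72 V, confirming saturation.

I_D = 9.51 mA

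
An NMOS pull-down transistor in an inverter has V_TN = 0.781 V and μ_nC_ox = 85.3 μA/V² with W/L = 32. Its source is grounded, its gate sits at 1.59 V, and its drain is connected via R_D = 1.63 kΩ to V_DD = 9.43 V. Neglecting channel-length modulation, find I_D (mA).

I_D = 0.893 mA

V_GS = V_G = 1.59 V, so V_ov = 1.59 − 0.781 = 0.809 V.
k_n = μ_nC_ox · (W/L) = 2.73 mA/V².
Assume saturation: I_D = ½ k_n V_ov² = 0.5 × 2.73 × 0.809² = 0.893 mA, giving V_DS = V_DD − I_D R_D = 9.43 − 0.893 × 1.63 = 7.97 V.
V_DS = 7.97 V ≥ V_ov = 0.809 V, confirming saturation.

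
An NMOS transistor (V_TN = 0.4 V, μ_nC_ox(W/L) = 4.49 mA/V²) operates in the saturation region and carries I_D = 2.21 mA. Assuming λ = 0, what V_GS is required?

V_GS = 1.39 V

In saturation I_D = ½ k_n (V_GS − V_TN)², so V_GS − V_TN = √(2 I_D / k_n) = √(2 × 2.21 / 4.49) = 0.992 V.
V_GS = 0.4 + 0.992 = 1.39 V.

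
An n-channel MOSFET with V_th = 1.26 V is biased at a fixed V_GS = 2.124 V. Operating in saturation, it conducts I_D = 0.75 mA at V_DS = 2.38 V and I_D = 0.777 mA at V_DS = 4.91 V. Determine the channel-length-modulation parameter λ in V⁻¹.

With V_GS fixed, I_D ∝ (1 + λ V_DS) in saturation, so I_D2/I_D1 = (1 + λ V_DS2)/(1 + λ V_DS1).
0.777/0.75 = 1.036 = (1 + 4.91 λ)/(1 + 2.38 λ).
Solving: λ (I_D1 V_DS2 − I_D2 V_DS1) = I_D2 − I_D1, so λ = (0.777 − 0.75) / (0.75 × 4.91 − 0.777 × 2.38) = 0.027 / 1.83 = 0.0147 V⁻¹.

λ = 0.0147 V⁻¹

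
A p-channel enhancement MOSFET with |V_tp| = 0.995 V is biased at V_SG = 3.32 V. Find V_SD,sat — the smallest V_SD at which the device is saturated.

V_SD,sat = 2.32 V

The boundary between triode and saturation is V_SD = V_SG − |V_tp| = V_ov.
V_ov = 3.32 − 0.995 = 2.32 V.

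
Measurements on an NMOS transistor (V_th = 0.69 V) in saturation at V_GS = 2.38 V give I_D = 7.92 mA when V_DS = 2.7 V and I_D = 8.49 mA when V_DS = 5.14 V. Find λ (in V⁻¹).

With V_GS fixed, I_D ∝ (1 + λ V_DS) in saturation, so I_D2/I_D1 = (1 + λ V_DS2)/(1 + λ V_DS1).
8.49/7.92 = 1.072 = (1 + 5.14 λ)/(1 + 2.7 λ).
Solving: λ (I_D1 V_DS2 − I_D2 V_DS1) = I_D2 − I_D1, so λ = (8.49 − 7.92) / (7.92 × 5.14 − 8.49 × 2.7) = 0.57 / 17.8 = 0.032 V⁻¹.

λ = 0.0320 V⁻¹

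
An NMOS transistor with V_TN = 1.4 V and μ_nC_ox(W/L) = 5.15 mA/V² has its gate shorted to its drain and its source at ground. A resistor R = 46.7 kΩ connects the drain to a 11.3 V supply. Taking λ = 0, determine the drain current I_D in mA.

I_D = 0.206 mA

With gate tied to drain, V_GS = V_DS ≥ V_GS − V_TN, so the device is in saturation.
KCL at the drain: ½ k_n (V_GS − V_TN)² = (V_DD − V_GS)/R.
Let x = V_GS − 1.4. Then 120 x² + x − 9.9 = 0, giving x = 0.283 V (positive root), so V_GS = 1.68 V.
I_D = (V_DD − V_GS)/R = (11.3 − 1.68) / 46.7 = 0.206 mA.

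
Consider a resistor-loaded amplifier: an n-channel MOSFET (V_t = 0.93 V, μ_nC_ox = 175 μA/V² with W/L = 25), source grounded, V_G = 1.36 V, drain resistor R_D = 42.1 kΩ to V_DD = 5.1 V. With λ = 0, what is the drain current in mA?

V_GS = V_G = 1.36 V, so V_ov = 1.36 − 0.93 = 0.43 V.
k_n = μ_nC_ox · (W/L) = 4.375 mA/V².
Assume saturation: I_D = ½ k_n V_ov² = 0.5 × 4.375 × 0.43² = 0.404 mA, giving V_DS = V_DD − I_D R_D = 5.1 − 0.404 × 42.1 = -11.9 V.
But -11.9 V < V_ov = 0.43 V, so the device is actually in triode.
In triode I_D = k_n[V_ov V_DS − ½ V_DS²] and I_D = (V_DD − V_DS)/R_D. Equating: 92.1 V_DS² − 80.2 V_DS + 5.1 = 0, giving V_DS = 0.0691 V (the root below V_ov).
I_D = (5.1 − 0.0691) / 42.1 = 0.119 mA.

I_D = 0.119 mA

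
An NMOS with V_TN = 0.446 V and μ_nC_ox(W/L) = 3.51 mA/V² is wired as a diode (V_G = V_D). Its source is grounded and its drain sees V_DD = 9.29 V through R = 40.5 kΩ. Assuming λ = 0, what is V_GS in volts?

V_GS = 0.792 V

With gate tied to drain, V_GS = V_DS ≥ V_GS − V_TN, so the device is in saturation.
KCL at the drain: ½ k_n (V_GS − V_TN)² = (V_DD − V_GS)/R.
Let x = V_GS − 0.446. Then 71.1 x² + x − 8.844 = 0, giving x = 0.346 V (positive root), so V_GS = 0.792 V.
I_D = (V_DD − V_GS)/R = (9.29 − 0.792) / 40.5 = 0.21 mA.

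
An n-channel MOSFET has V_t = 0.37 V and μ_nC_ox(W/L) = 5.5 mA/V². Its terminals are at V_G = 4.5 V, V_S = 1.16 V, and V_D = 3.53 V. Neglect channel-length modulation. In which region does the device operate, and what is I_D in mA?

Triode; I_D = 23.3 mA

V_GS = V_G − V_S = 4.5 − 1.16 = 3.34 V; V_DS = V_D − V_S = 3.53 − 1.16 = 2.37 V.
V_ov = V_GS − V_t = 3.34 − 0.37 = 2.97 V.
Since V_DS = 2.37 V < V_ov = 2.97 V, the device is in the triode region.
I_D = k_n [V_ov · V_DS − ½ V_DS²] = 5.5 × [2.97 × 2.37 − 0.5 × 2.37²] = 23.3 mA.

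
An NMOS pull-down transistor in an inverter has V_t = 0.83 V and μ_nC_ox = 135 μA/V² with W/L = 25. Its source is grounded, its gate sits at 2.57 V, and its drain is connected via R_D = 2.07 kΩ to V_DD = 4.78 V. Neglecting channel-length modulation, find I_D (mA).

I_D = 2.11 mA

V_GS = V_G = 2.57 V, so V_ov = 2.57 − 0.83 = 1.74 V.
k_n = μ_nC_ox · (W/L) = 3.375 mA/V².
Assume saturation: I_D = ½ k_n V_ov² = 0.5 × 3.375 × 1.74² = 5.11 mA, giving V_DS = V_DD − I_D R_D = 4.78 − 5.11 × 2.07 = -5.8 V.
But -5.8 V < V_ov = 1.74 V, so the device is actually in triode.
In triode I_D = k_n[V_ov V_DS − ½ V_DS²] and I_D = (V_DD − V_DS)/R_D. Equating: 3.49 V_DS² − 13.16 V_DS + 4.78 = 0, giving V_DS = 0.407 V (the root below V_ov).
I_D = (4.78 − 0.407) / 2.07 = 2.11 mA.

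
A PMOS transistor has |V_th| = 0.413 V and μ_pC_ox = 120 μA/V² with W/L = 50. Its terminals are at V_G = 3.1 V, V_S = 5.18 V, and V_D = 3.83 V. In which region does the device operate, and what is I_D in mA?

V_SG = V_S − V_G = 5.18 − 3.1 = 2.08 V; V_SD = V_S − V_D = 5.18 − 3.83 = 1.35 V.
k_p = μ_pC_ox · (W/L) = 6 mA/V².
V_ov = V_SG − |V_th| = 2.08 − 0.413 = 1.67 V.
Since V_SD = 1.35 V < V_ov = 1.67 V, the device is in the triode region.
I_D = k_p [V_ov · V_SD − ½ V_SD²] = 6 × [1.67 × 1.35 − 0.5 × 1.35²] = 8.04 mA.

Triode; I_D = 8.04 mA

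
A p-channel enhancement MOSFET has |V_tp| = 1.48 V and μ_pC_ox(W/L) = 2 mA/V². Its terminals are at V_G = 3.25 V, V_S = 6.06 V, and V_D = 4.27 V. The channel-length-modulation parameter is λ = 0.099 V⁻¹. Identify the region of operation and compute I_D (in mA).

V_SG = V_S − V_G = 6.06 − 3.25 = 2.81 V; V_SD = V_S − V_D = 6.06 − 4.27 = 1.79 V.
V_ov = V_SG − |V_tp| = 2.81 − 1.48 = 1.33 V.
Since V_SD = 1.79 V ≥ V_ov = 1.33 V, the device is in saturation.
I_D = ½ k_p V_ov² (1 + λ V_SD) = 0.5 × 2 × 1.33² × (1 + 0.099 × 1.79) = 2.08 mA.

Saturation; I_D = 2.08 mA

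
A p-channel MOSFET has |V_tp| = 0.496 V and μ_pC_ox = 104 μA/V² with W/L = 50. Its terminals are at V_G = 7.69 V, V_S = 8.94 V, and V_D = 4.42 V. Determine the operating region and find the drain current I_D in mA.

Saturation; I_D = 1.48 mA

V_SG = V_S − V_G = 8.94 − 7.69 = 1.25 V; V_SD = V_S − V_D = 8.94 − 4.42 = 4.52 V.
k_p = μ_pC_ox · (W/L) = 5.2 mA/V².
V_ov = V_SG − |V_tp| = 1.25 − 0.496 = 0.754 V.
Since V_SD = 4.52 V ≥ V_ov = 0.754 V, the device is in saturation.
I_D = ½ k_p V_ov² = 0.5 × 5.2 × 0.754² = 1.48 mA.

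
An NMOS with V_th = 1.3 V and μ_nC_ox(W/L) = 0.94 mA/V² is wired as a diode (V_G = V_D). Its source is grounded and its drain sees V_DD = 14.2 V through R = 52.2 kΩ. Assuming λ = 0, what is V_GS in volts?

With gate tied to drain, V_GS = V_DS ≥ V_GS − V_th, so the device is in saturation.
KCL at the drain: ½ k_n (V_GS − V_th)² = (V_DD − V_GS)/R.
Let x = V_GS − 1.3. Then 24.5 x² + x − 12.9 = 0, giving x = 0.705 V (positive root), so V_GS = 2.01 V.
I_D = (V_DD − V_GS)/R = (14.2 − 2.01) / 52.2 = 0.234 mA.

V_GS = 2.01 V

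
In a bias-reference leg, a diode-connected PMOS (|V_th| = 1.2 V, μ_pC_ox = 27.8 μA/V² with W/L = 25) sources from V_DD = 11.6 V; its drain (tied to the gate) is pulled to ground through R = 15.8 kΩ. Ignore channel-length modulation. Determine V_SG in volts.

V_SG = 2.49 V

With gate tied to drain, V_SG = V_SD ≥ V_SG − |V_th|, so the device is in saturation.
k_p = μ_pC_ox · (W/L) = 0.695 mA/V².
KCL at the drain: ½ k_p (V_SG − |V_th|)² = (V_DD − V_SG)/R.
Let x = V_SG − 1.2. Then 5.49 x² + x − 10.4 = 0, giving x = 1.29 V (positive root), so V_SG = 2.49 V.
I_D = (V_DD − V_SG)/R = (11.6 − 2.49) / 15.8 = 0.577 mA.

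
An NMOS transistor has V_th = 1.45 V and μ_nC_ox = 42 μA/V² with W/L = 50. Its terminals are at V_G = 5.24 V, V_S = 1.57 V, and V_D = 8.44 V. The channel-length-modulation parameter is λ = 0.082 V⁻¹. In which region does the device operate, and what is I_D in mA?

Saturation; I_D = 8.09 mA

V_GS = V_G − V_S = 5.24 − 1.57 = 3.67 V; V_DS = V_D − V_S = 8.44 − 1.57 = 6.87 V.
k_n = μ_nC_ox · (W/L) = 2.1 mA/V².
V_ov = V_GS − V_th = 3.67 − 1.45 = 2.22 V.
Since V_DS = 6.87 V ≥ V_ov = 2.22 V, the device is in saturation.
I_D = ½ k_n V_ov² (1 + λ V_DS) = 0.5 × 2.1 × 2.22² × (1 + 0.082 × 6.87) = 8.09 mA.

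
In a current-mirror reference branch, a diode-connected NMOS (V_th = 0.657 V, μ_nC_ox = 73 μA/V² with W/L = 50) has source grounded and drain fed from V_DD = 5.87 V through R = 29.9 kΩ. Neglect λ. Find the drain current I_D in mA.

I_D = 0.164 mA

With gate tied to drain, V_GS = V_DS ≥ V_GS − V_th, so the device is in saturation.
k_n = μ_nC_ox · (W/L) = 3.65 mA/V².
KCL at the drain: ½ k_n (V_GS − V_th)² = (V_DD − V_GS)/R.
Let x = V_GS − 0.657. Then 54.6 x² + x − 5.213 = 0, giving x = 0.3 V (positive root), so V_GS = 0.957 V.
I_D = (V_DD − V_GS)/R = (5.87 − 0.957) / 29.9 = 0.164 mA.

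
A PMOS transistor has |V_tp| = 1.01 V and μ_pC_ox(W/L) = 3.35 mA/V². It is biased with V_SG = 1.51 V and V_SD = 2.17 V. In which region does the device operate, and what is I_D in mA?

V_ov = V_SG − |V_tp| = 1.51 − 1.01 = 0.5 V.
Since V_SD = 2.17 V ≥ V_ov = 0.5 V, the device is in saturation.
I_D = ½ k_p V_ov² = 0.5 × 3.35 × 0.5² = 0.419 mA.

Saturation; I_D = 0.419 mA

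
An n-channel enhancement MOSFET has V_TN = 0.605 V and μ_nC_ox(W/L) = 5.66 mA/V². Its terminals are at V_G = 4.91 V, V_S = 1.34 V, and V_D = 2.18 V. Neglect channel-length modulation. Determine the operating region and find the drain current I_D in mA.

V_GS = V_G − V_S = 4.91 − 1.34 = 3.57 V; V_DS = V_D − V_S = 2.18 − 1.34 = 0.84 V.
V_ov = V_GS − V_TN = 3.57 − 0.605 = 2.97 V.
Since V_DS = 0.84 V < V_ov = 2.97 V, the device is in the triode region.
I_D = k_n [V_ov · V_DS − ½ V_DS²] = 5.66 × [2.97 × 0.84 − 0.5 × 0.84²] = 12.1 mA.

Triode; I_D = 12.1 mA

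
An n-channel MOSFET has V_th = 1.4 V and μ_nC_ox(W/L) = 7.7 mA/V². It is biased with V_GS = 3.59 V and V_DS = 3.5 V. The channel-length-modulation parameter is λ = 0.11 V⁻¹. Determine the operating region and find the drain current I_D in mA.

V_ov = V_GS − V_th = 3.59 − 1.4 = 2.19 V.
Since V_DS = 3.5 V ≥ V_ov = 2.19 V, the device is in saturation.
I_D = ½ k_n V_ov² (1 + λ V_DS) = 0.5 × 7.7 × 2.19² × (1 + 0.11 × 3.5) = 25.6 mA.

Saturation; I_D = 25.6 mA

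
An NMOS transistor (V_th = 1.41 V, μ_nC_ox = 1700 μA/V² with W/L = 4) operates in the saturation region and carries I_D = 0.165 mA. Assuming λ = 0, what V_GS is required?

k_n = μ_nC_ox · (W/L) = 6.8 mA/V².
In saturation I_D = ½ k_n (V_GS − V_th)², so V_GS − V_th = √(2 I_D / k_n) = √(2 × 0.165 / 6.8) = 0.22 V.
V_GS = 1.41 + 0.22 = 1.63 V.

V_GS = 1.63 V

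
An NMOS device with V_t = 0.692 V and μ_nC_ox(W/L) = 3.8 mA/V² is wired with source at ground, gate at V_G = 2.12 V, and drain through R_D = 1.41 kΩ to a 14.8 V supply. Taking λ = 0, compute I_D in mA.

I_D = 3.87 mA

V_GS = V_G = 2.12 V, so V_ov = 2.12 − 0.692 = 1.43 V.
Assume saturation: I_D = ½ k_n V_ov² = 0.5 × 3.8 × 1.43² = 3.87 mA, giving V_DS = V_DD − I_D R_D = 14.8 − 3.87 × 1.41 = 9.34 V.
V_DS = 9.34 V ≥ V_ov = 1.43 V, confirming saturation.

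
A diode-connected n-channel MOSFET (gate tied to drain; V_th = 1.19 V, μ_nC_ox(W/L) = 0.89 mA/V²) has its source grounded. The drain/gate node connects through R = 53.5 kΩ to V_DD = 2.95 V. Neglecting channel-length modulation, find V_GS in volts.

V_GS = 1.44 V

With gate tied to drain, V_GS = V_DS ≥ V_GS − V_th, so the device is in saturation.
KCL at the drain: ½ k_n (V_GS − V_th)² = (V_DD − V_GS)/R.
Let x = V_GS − 1.19. Then 23.8 x² + x − 1.76 = 0, giving x = 0.252 V (positive root), so V_GS = 1.44 V.
I_D = (V_DD − V_GS)/R = (2.95 − 1.44) / 53.5 = 0.0282 mA.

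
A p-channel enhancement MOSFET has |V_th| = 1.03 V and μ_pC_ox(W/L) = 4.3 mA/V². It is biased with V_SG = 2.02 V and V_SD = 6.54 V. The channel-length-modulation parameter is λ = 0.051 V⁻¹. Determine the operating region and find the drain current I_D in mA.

Saturation; I_D = 2.81 mA

V_ov = V_SG − |V_th| = 2.02 − 1.03 = 0.99 V.
Since V_SD = 6.54 V ≥ V_ov = 0.99 V, the device is in saturation.
I_D = ½ k_p V_ov² (1 + λ V_SD) = 0.5 × 4.3 × 0.99² × (1 + 0.051 × 6.54) = 2.81 mA.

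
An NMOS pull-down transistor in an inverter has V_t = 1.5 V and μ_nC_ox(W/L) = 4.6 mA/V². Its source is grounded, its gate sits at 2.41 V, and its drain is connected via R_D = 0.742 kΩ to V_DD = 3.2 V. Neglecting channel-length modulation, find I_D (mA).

I_D = 1.90 mA

V_GS = V_G = 2.41 V, so V_ov = 2.41 − 1.5 = 0.91 V.
Assume saturation: I_D = ½ k_n V_ov² = 0.5 × 4.6 × 0.91² = 1.9 mA, giving V_DS = V_DD − I_D R_D = 3.2 − 1.9 × 0.742 = 1.79 V.
V_DS = 1.79 V ≥ V_ov = 0.91 V, confirming saturation.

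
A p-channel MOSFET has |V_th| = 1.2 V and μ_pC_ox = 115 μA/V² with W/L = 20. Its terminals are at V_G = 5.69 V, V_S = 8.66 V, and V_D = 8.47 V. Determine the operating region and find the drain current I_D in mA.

V_SG = V_S − V_G = 8.66 − 5.69 = 2.97 V; V_SD = V_S − V_D = 8.66 − 8.47 = 0.19 V.
k_p = μ_pC_ox · (W/L) = 2.3 mA/V².
V_ov = V_SG − |V_th| = 2.97 − 1.2 = 1.77 V.
Since V_SD = 0.19 V < V_ov = 1.77 V, the device is in the triode region.
I_D = k_p [V_ov · V_SD − ½ V_SD²] = 2.3 × [1.77 × 0.19 − 0.5 × 0.19²] = 0.732 mA.

Triode; I_D = 0.732 mA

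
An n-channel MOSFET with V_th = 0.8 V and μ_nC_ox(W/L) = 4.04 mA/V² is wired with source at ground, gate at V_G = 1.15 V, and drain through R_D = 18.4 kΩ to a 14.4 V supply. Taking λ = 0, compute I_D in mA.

V_GS = V_G = 1.15 V, so V_ov = 1.15 − 0.8 = 0.35 V.
Assume saturation: I_D = ½ k_n V_ov² = 0.5 × 4.04 × 0.35² = 0.247 mA, giving V_DS = V_DD − I_D R_D = 14.4 − 0.247 × 18.4 = 9.85 V.
V_DS = 9.85 V ≥ V_ov = 0.35 V, confirming saturation.

I_D = 0.247 mA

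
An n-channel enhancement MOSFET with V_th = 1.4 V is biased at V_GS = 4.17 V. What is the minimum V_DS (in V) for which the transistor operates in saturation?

V_DS,sat = 2.77 V

The boundary between triode and saturation is V_DS = V_GS − V_th = V_ov.
V_ov = 4.17 − 1.4 = 2.77 V.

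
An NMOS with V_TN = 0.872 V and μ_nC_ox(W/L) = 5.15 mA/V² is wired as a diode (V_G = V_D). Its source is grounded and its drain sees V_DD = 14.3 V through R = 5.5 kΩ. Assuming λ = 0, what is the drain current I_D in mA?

I_D = 2.27 mA

With gate tied to drain, V_GS = V_DS ≥ V_GS − V_TN, so the device is in saturation.
KCL at the drain: ½ k_n (V_GS − V_TN)² = (V_DD − V_GS)/R.
Let x = V_GS − 0.872. Then 14.2 x² + x − 13.43 = 0, giving x = 0.939 V (positive root), so V_GS = 1.81 V.
I_D = (V_DD − V_GS)/R = (14.3 − 1.81) / 5.5 = 2.27 mA.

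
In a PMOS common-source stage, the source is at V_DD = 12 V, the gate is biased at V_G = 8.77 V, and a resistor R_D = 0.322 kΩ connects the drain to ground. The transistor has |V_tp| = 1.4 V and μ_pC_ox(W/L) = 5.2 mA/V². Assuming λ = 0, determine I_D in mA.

I_D = 8.71 mA

V_SG = V_DD − V_G = 12 − 8.77 = 3.23 V, so V_ov = 3.23 − 1.4 = 1.83 V.
Assume saturation: I_D = ½ k_p V_ov² = 0.5 × 5.2 × 1.83² = 8.71 mA, giving V_SD = V_DD − I_D R_D = 12 − 8.71 × 0.322 = 9.2 V.
V_SD = 9.2 V ≥ V_ov = 1.83 V, confirming saturation.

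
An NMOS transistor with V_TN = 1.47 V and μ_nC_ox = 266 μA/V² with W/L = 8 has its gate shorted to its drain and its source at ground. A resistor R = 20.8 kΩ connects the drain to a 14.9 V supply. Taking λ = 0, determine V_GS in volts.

V_GS = 2.23 V

With gate tied to drain, V_GS = V_DS ≥ V_GS − V_TN, so the device is in saturation.
k_n = μ_nC_ox · (W/L) = 2.128 mA/V².
KCL at the drain: ½ k_n (V_GS − V_TN)² = (V_DD − V_GS)/R.
Let x = V_GS − 1.47. Then 22.1 x² + x − 13.43 = 0, giving x = 0.757 V (positive root), so V_GS = 2.23 V.
I_D = (V_DD − V_GS)/R = (14.9 − 2.23) / 20.8 = 0.609 mA.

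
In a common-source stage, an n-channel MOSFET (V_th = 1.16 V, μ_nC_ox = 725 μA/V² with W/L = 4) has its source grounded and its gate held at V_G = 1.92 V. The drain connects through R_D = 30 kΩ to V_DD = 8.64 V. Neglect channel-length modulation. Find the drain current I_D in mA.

I_D = 0.283 mA

V_GS = V_G = 1.92 V, so V_ov = 1.92 − 1.16 = 0.76 V.
k_n = μ_nC_ox · (W/L) = 2.9 mA/V².
Assume saturation: I_D = ½ k_n V_ov² = 0.5 × 2.9 × 0.76² = 0.838 mA, giving V_DS = V_DD − I_D R_D = 8.64 − 0.838 × 30 = -16.5 V.
But -16.5 V < V_ov = 0.76 V, so the device is actually in triode.
In triode I_D = k_n[V_ov V_DS − ½ V_DS²] and I_D = (V_DD − V_DS)/R_D. Equating: 43.5 V_DS² − 67.12 V_DS + 8.64 = 0, giving V_DS = 0.142 V (the root below V_ov).
I_D = (8.64 − 0.142) / 30 = 0.283 mA.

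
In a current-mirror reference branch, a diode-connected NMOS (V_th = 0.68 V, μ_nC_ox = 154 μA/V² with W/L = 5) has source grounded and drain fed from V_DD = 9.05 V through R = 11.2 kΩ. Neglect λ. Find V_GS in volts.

With gate tied to drain, V_GS = V_DS ≥ V_GS − V_th, so the device is in saturation.
k_n = μ_nC_ox · (W/L) = 0.77 mA/V².
KCL at the drain: ½ k_n (V_GS − V_th)² = (V_DD − V_GS)/R.
Let x = V_GS − 0.68. Then 4.31 x² + x − 8.37 = 0, giving x = 1.28 V (positive root), so V_GS = 1.96 V.
I_D = (V_DD − V_GS)/R = (9.05 − 1.96) / 11.2 = 0.633 mA.

V_GS = 1.96 V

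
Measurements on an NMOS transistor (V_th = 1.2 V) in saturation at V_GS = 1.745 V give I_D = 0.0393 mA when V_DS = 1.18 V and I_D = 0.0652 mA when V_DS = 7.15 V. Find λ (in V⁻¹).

λ = 0.127 V⁻¹

With V_GS fixed, I_D ∝ (1 + λ V_DS) in saturation, so I_D2/I_D1 = (1 + λ V_DS2)/(1 + λ V_DS1).
0.0652/0.0393 = 1.659 = (1 + 7.15 λ)/(1 + 1.18 λ).
Solving: λ (I_D1 V_DS2 − I_D2 V_DS1) = I_D2 − I_D1, so λ = (0.0652 − 0.0393) / (0.0393 × 7.15 − 0.0652 × 1.18) = 0.0259 / 0.204 = 0.127 V⁻¹.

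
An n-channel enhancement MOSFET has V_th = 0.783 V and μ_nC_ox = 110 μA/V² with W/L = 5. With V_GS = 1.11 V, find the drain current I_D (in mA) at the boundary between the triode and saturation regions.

I_D = 0.0294 mA

At the boundary V_DS = V_ov = V_GS − V_th = 1.11 − 0.783 = 0.327 V.
k_n = μ_nC_ox · (W/L) = 0.55 mA/V².
I_D = ½ k_n V_ov² = 0.5 × 0.55 × 0.327² = 0.0294 mA.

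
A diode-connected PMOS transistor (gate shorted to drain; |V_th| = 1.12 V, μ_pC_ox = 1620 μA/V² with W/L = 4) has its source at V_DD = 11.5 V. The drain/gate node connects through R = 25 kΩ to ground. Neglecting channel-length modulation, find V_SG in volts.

V_SG = 1.47 V

With gate tied to drain, V_SG = V_SD ≥ V_SG − |V_th|, so the device is in saturation.
k_p = μ_pC_ox · (W/L) = 6.48 mA/V².
KCL at the drain: ½ k_p (V_SG − |V_th|)² = (V_DD − V_SG)/R.
Let x = V_SG − 1.12. Then 81 x² + x − 10.38 = 0, giving x = 0.352 V (positive root), so V_SG = 1.47 V.
I_D = (V_DD − V_SG)/R = (11.5 − 1.47) / 25 = 0.401 mA.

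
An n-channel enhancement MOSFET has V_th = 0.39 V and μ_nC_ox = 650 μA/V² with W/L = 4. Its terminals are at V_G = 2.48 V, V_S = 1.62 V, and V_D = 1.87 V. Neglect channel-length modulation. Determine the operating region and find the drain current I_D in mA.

Triode; I_D = 0.224 mA

V_GS = V_G − V_S = 2.48 − 1.62 = 0.86 V; V_DS = V_D − V_S = 1.87 − 1.62 = 0.25 V.
k_n = μ_nC_ox · (W/L) = 2.6 mA/V².
V_ov = V_GS − V_th = 0.86 − 0.39 = 0.47 V.
Since V_DS = 0.25 V < V_ov = 0.47 V, the device is in the triode region.
I_D = k_n [V_ov · V_DS − ½ V_DS²] = 2.6 × [0.47 × 0.25 − 0.5 × 0.25²] = 0.224 mA.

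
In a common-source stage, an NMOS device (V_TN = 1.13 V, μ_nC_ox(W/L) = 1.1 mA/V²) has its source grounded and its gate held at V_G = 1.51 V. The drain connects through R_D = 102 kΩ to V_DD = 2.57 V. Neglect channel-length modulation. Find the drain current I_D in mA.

I_D = 0.0246 mA

V_GS = V_G = 1.51 V, so V_ov = 1.51 − 1.13 = 0.38 V.
Assume saturation: I_D = ½ k_n V_ov² = 0.5 × 1.1 × 0.38² = 0.0794 mA, giving V_DS = V_DD − I_D R_D = 2.57 − 0.0794 × 102 = -5.53 V.
But -5.53 V < V_ov = 0.38 V, so the device is actually in triode.
In triode I_D = k_n[V_ov V_DS − ½ V_DS²] and I_D = (V_DD − V_DS)/R_D. Equating: 56.1 V_DS² − 43.64 V_DS + 2.57 = 0, giving V_DS = 0.0642 V (the root below V_ov).
I_D = (2.57 − 0.0642) / 102 = 0.0246 mA.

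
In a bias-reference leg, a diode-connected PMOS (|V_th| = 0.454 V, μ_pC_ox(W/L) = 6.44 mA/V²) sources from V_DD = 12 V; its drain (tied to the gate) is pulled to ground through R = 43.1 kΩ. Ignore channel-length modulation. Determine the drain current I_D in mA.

With gate tied to drain, V_SG = V_SD ≥ V_SG − |V_th|, so the device is in saturation.
KCL at the drain: ½ k_p (V_SG − |V_th|)² = (V_DD − V_SG)/R.
Let x = V_SG − 0.454. Then 139 x² + x − 11.55 = 0, giving x = 0.285 V (positive root), so V_SG = 0.739 V.
I_D = (V_DD − V_SG)/R = (12 − 0.739) / 43.1 = 0.261 mA.

I_D = 0.261 mA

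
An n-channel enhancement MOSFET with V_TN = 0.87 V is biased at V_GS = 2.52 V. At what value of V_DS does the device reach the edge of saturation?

V_DS,sat = 1.65 V

The boundary between triode and saturation is V_DS = V_GS − V_TN = V_ov.
V_ov = 2.52 − 0.87 = 1.65 V.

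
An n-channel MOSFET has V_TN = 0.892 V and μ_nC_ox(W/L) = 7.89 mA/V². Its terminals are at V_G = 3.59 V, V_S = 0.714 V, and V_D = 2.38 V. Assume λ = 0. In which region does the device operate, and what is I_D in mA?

Triode; I_D = 15.1 mA

V_GS = V_G − V_S = 3.59 − 0.714 = 2.88 V; V_DS = V_D − V_S = 2.38 − 0.714 = 1.67 V.
V_ov = V_GS − V_TN = 2.88 − 0.892 = 1.98 V.
Since V_DS = 1.67 V < V_ov = 1.98 V, the device is in the triode region.
I_D = k_n [V_ov · V_DS − ½ V_DS²] = 7.89 × [1.98 × 1.67 − 0.5 × 1.67²] = 15.1 mA.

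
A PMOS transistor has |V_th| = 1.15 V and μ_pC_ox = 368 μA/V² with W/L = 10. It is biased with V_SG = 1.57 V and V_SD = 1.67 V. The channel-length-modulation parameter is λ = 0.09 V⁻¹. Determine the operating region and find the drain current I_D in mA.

Saturation; I_D = 0.373 mA

k_p = μ_pC_ox · (W/L) = 3.68 mA/V².
V_ov = V_SG − |V_th| = 1.57 − 1.15 = 0.42 V.
Since V_SD = 1.67 V ≥ V_ov = 0.42 V, the device is in saturation.
I_D = ½ k_p V_ov² (1 + λ V_SD) = 0.5 × 3.68 × 0.42² × (1 + 0.09 × 1.67) = 0.373 mA.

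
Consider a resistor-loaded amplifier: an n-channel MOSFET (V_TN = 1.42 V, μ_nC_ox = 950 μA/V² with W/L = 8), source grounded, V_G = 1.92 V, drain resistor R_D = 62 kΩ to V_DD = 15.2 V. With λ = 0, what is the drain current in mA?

I_D = 0.244 mA

V_GS = V_G = 1.92 V, so V_ov = 1.92 − 1.42 = 0.5 V.
k_n = μ_nC_ox · (W/L) = 7.6 mA/V².
Assume saturation: I_D = ½ k_n V_ov² = 0.5 × 7.6 × 0.5² = 0.95 mA, giving V_DS = V_DD − I_D R_D = 15.2 − 0.95 × 62 = -43.7 V.
But -43.7 V < V_ov = 0.5 V, so the device is actually in triode.
In triode I_D = k_n[V_ov V_DS − ½ V_DS²] and I_D = (V_DD − V_DS)/R_D. Equating: 236 V_DS² − 236.6 V_DS + 15.2 = 0, giving V_DS = 0.069 V (the root below V_ov).
I_D = (15.2 − 0.069) / 62 = 0.244 mA.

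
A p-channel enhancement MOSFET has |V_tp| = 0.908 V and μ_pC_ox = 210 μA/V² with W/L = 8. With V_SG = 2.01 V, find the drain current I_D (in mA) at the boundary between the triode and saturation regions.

At the boundary V_SD = V_ov = V_SG − |V_tp| = 2.01 − 0.908 = 1.1 V.
k_p = μ_pC_ox · (W/L) = 1.68 mA/V².
I_D = ½ k_p V_ov² = 0.5 × 1.68 × 1.1² = 1.02 mA.

I_D = 1.02 mA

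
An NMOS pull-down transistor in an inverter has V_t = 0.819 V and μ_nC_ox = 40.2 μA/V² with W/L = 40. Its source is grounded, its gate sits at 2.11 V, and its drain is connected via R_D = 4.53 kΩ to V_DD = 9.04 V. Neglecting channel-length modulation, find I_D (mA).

I_D = 1.34 mA

V_GS = V_G = 2.11 V, so V_ov = 2.11 − 0.819 = 1.29 V.
k_n = μ_nC_ox · (W/L) = 1.608 mA/V².
Assume saturation: I_D = ½ k_n V_ov² = 0.5 × 1.608 × 1.29² = 1.34 mA, giving V_DS = V_DD − I_D R_D = 9.04 − 1.34 × 4.53 = 2.97 V.
V_DS = 2.97 V ≥ V_ov = 1.29 V, confirming saturation.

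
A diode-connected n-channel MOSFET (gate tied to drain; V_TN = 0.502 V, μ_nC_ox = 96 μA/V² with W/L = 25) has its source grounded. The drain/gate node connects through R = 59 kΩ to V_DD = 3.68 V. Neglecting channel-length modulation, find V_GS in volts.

With gate tied to drain, V_GS = V_DS ≥ V_GS − V_TN, so the device is in saturation.
k_n = μ_nC_ox · (W/L) = 2.4 mA/V².
KCL at the drain: ½ k_n (V_GS − V_TN)² = (V_DD − V_GS)/R.
Let x = V_GS − 0.502. Then 70.8 x² + x − 3.178 = 0, giving x = 0.205 V (positive root), so V_GS = 0.707 V.
I_D = (V_DD − V_GS)/R = (3.68 − 0.707) / 59 = 0.0504 mA.

V_GS = 0.707 V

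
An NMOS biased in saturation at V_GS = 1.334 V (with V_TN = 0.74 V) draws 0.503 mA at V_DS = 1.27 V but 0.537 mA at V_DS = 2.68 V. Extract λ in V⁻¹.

λ = 0.0510 V⁻¹

With V_GS fixed, I_D ∝ (1 + λ V_DS) in saturation, so I_D2/I_D1 = (1 + λ V_DS2)/(1 + λ V_DS1).
0.537/0.503 = 1.068 = (1 + 2.68 λ)/(1 + 1.27 λ).
Solving: λ (I_D1 V_DS2 − I_D2 V_DS1) = I_D2 − I_D1, so λ = (0.537 − 0.503) / (0.503 × 2.68 − 0.537 × 1.27) = 0.034 / 0.666 = 0.051 V⁻¹.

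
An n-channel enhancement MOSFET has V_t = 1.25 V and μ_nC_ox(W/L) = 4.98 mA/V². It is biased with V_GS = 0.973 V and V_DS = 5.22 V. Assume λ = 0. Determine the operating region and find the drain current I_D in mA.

Cutoff; I_D = 0 mA

V_GS = 0.973 V < V_t = 1.25 V, so the transistor is in cutoff.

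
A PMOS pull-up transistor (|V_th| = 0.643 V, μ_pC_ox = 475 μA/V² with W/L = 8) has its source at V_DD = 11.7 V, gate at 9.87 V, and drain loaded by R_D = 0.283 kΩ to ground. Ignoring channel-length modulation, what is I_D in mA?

V_SG = V_DD − V_G = 11.7 − 9.87 = 1.83 V, so V_ov = 1.83 − 0.643 = 1.19 V.
k_p = μ_pC_ox · (W/L) = 3.8 mA/V².
Assume saturation: I_D = ½ k_p V_ov² = 0.5 × 3.8 × 1.19² = 2.68 mA, giving V_SD = V_DD − I_D R_D = 11.7 − 2.68 × 0.283 = 10.9 V.
V_SD = 10.9 V ≥ V_ov = 1.19 V, confirming saturation.

I_D = 2.68 mA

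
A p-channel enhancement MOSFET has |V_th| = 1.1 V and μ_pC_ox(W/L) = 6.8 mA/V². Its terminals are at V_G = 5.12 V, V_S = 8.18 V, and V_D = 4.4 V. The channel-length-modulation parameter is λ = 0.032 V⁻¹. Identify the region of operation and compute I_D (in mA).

Saturation; I_D = 14.6 mA

V_SG = V_S − V_G = 8.18 − 5.12 = 3.06 V; V_SD = V_S − V_D = 8.18 − 4.4 = 3.78 V.
V_ov = V_SG − |V_th| = 3.06 − 1.1 = 1.96 V.
Since V_SD = 3.78 V ≥ V_ov = 1.96 V, the device is in saturation.
I_D = ½ k_p V_ov² (1 + λ V_SD) = 0.5 × 6.8 × 1.96² × (1 + 0.032 × 3.78) = 14.6 mA.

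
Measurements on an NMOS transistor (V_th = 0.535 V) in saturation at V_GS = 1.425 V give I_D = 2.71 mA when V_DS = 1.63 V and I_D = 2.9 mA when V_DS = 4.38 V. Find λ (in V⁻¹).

With V_GS fixed, I_D ∝ (1 + λ V_DS) in saturation, so I_D2/I_D1 = (1 + λ V_DS2)/(1 + λ V_DS1).
2.9/2.71 = 1.07 = (1 + 4.38 λ)/(1 + 1.63 λ).
Solving: λ (I_D1 V_DS2 − I_D2 V_DS1) = I_D2 − I_D1, so λ = (2.9 − 2.71) / (2.71 × 4.38 − 2.9 × 1.63) = 0.19 / 7.14 = 0.0266 V⁻¹.

λ = 0.0266 V⁻¹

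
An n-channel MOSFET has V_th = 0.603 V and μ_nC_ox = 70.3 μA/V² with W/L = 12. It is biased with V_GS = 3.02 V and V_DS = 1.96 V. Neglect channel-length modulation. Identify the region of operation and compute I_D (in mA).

Triode; I_D = 2.38 mA

k_n = μ_nC_ox · (W/L) = 0.8436 mA/V².
V_ov = V_GS − V_th = 3.02 − 0.603 = 2.42 V.
Since V_DS = 1.96 V < V_ov = 2.42 V, the device is in the triode region.
I_D = k_n [V_ov · V_DS − ½ V_DS²] = 0.8436 × [2.42 × 1.96 − 0.5 × 1.96²] = 2.38 mA.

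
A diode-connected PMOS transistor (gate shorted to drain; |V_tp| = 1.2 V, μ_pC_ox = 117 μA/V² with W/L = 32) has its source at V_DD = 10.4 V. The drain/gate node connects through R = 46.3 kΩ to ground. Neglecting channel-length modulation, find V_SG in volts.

With gate tied to drain, V_SG = V_SD ≥ V_SG − |V_tp|, so the device is in saturation.
k_p = μ_pC_ox · (W/L) = 3.744 mA/V².
KCL at the drain: ½ k_p (V_SG − |V_tp|)² = (V_DD − V_SG)/R.
Let x = V_SG − 1.2. Then 86.7 x² + x − 9.2 = 0, giving x = 0.32 V (positive root), so V_SG = 1.52 V.
I_D = (V_DD − V_SG)/R = (10.4 − 1.52) / 46.3 = 0.192 mA.

V_SG = 1.52 V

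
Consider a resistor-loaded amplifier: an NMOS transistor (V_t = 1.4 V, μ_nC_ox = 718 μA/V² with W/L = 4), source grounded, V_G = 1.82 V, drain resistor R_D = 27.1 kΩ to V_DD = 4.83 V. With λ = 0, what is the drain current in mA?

V_GS = V_G = 1.82 V, so V_ov = 1.82 − 1.4 = 0.42 V.
k_n = μ_nC_ox · (W/L) = 2.872 mA/V².
Assume saturation: I_D = ½ k_n V_ov² = 0.5 × 2.872 × 0.42² = 0.253 mA, giving V_DS = V_DD − I_D R_D = 4.83 − 0.253 × 27.1 = -2.03 V.
But -2.03 V < V_ov = 0.42 V, so the device is actually in triode.
In triode I_D = k_n[V_ov V_DS − ½ V_DS²] and I_D = (V_DD − V_DS)/R_D. Equating: 38.9 V_DS² − 33.69 V_DS + 4.83 = 0, giving V_DS = 0.181 V (the root below V_ov).
I_D = (4.83 − 0.181) / 27.1 = 0.172 mA.

I_D = 0.172 mA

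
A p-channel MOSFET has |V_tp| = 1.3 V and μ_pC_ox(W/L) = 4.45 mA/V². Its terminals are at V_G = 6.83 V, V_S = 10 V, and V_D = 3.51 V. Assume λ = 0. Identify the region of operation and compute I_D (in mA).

V_SG = V_S − V_G = 10 − 6.83 = 3.17 V; V_SD = V_S − V_D = 10 − 3.51 = 6.49 V.
V_ov = V_SG − |V_tp| = 3.17 − 1.3 = 1.87 V.
Since V_SD = 6.49 V ≥ V_ov = 1.87 V, the device is in saturation.
I_D = ½ k_p V_ov² = 0.5 × 4.45 × 1.87² = 7.78 mA.

Saturation; I_D = 7.78 mA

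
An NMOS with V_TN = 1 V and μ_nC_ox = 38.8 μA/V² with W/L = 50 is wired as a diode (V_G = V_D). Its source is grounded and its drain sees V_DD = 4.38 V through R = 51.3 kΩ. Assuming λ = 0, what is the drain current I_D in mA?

With gate tied to drain, V_GS = V_DS ≥ V_GS − V_TN, so the device is in saturation.
k_n = μ_nC_ox · (W/L) = 1.94 mA/V².
KCL at the drain: ½ k_n (V_GS − V_TN)² = (V_DD − V_GS)/R.
Let x = V_GS − 1. Then 49.8 x² + x − 3.38 = 0, giving x = 0.251 V (positive root), so V_GS = 1.25 V.
I_D = (V_DD − V_GS)/R = (4.38 − 1.25) / 51.3 = 0.061 mA.

I_D = 0.0610 mA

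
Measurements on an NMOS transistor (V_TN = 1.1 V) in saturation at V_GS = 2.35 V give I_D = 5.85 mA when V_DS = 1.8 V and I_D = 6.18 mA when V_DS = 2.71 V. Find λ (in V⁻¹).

With V_GS fixed, I_D ∝ (1 + λ V_DS) in saturation, so I_D2/I_D1 = (1 + λ V_DS2)/(1 + λ V_DS1).
6.18/5.85 = 1.056 = (1 + 2.71 λ)/(1 + 1.8 λ).
Solving: λ (I_D1 V_DS2 − I_D2 V_DS1) = I_D2 − I_D1, so λ = (6.18 − 5.85) / (5.85 × 2.71 − 6.18 × 1.8) = 0.33 / 4.73 = 0.0698 V⁻¹.

λ = 0.0698 V⁻¹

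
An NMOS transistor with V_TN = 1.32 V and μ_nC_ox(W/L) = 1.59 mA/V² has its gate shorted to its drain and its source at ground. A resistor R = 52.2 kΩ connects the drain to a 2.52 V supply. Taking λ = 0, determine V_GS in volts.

V_GS = 1.48 V

With gate tied to drain, V_GS = V_DS ≥ V_GS − V_TN, so the device is in saturation.
KCL at the drain: ½ k_n (V_GS − V_TN)² = (V_DD − V_GS)/R.
Let x = V_GS − 1.32. Then 41.5 x² + x − 1.2 = 0, giving x = 0.158 V (positive root), so V_GS = 1.48 V.
I_D = (V_DD − V_GS)/R = (2.52 − 1.48) / 52.2 = 0.02 mA.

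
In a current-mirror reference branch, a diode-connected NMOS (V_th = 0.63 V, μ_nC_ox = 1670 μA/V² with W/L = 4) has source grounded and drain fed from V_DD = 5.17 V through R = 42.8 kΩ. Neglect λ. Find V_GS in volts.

V_GS = 0.805 V

With gate tied to drain, V_GS = V_DS ≥ V_GS − V_th, so the device is in saturation.
k_n = μ_nC_ox · (W/L) = 6.68 mA/V².
KCL at the drain: ½ k_n (V_GS − V_th)² = (V_DD − V_GS)/R.
Let x = V_GS − 0.63. Then 143 x² + x − 4.54 = 0, giving x = 0.175 V (positive root), so V_GS = 0.805 V.
I_D = (V_DD − V_GS)/R = (5.17 − 0.805) / 42.8 = 0.102 mA.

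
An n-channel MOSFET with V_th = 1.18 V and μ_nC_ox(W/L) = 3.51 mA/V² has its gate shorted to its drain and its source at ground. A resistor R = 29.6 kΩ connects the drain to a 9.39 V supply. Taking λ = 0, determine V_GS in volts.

With gate tied to drain, V_GS = V_DS ≥ V_GS − V_th, so the device is in saturation.
KCL at the drain: ½ k_n (V_GS − V_th)² = (V_DD − V_GS)/R.
Let x = V_GS − 1.18. Then 51.9 x² + x − 8.21 = 0, giving x = 0.388 V (positive root), so V_GS = 1.57 V.
I_D = (V_DD − V_GS)/R = (9.39 − 1.57) / 29.6 = 0.264 mA.

V_GS = 1.57 V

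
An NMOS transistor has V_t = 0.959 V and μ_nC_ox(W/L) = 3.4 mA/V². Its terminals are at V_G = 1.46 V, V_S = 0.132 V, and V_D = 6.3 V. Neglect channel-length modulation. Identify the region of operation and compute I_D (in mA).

V_GS = V_G − V_S = 1.46 − 0.132 = 1.33 V; V_DS = V_D − V_S = 6.3 − 0.132 = 6.17 V.
V_ov = V_GS − V_t = 1.33 − 0.959 = 0.369 V.
Since V_DS = 6.17 V ≥ V_ov = 0.369 V, the device is in saturation.
I_D = ½ k_n V_ov² = 0.5 × 3.4 × 0.369² = 0.231 mA.

Saturation; I_D = 0.231 mA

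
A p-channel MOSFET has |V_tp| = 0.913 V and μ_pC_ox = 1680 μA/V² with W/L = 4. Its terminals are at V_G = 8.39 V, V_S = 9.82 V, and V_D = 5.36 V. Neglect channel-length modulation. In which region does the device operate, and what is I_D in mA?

Saturation; I_D = 0.898 mA

V_SG = V_S − V_G = 9.82 − 8.39 = 1.43 V; V_SD = V_S − V_D = 9.82 − 5.36 = 4.46 V.
k_p = μ_pC_ox · (W/L) = 6.72 mA/V².
V_ov = V_SG − |V_tp| = 1.43 − 0.913 = 0.517 V.
Since V_SD = 4.46 V ≥ V_ov = 0.517 V, the device is in saturation.
I_D = ½ k_p V_ov² = 0.5 × 6.72 × 0.517² = 0.898 mA.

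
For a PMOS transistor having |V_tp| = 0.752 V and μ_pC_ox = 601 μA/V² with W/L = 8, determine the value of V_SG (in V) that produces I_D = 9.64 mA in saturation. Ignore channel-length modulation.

k_p = μ_pC_ox · (W/L) = 4.808 mA/V².
In saturation I_D = ½ k_p (V_SG − |V_tp|)², so V_SG − |V_tp| = √(2 I_D / k_p) = √(2 × 9.64 / 4.808) = 2 V.
V_SG = 0.752 + 2 = 2.75 V.

V_SG = 2.75 V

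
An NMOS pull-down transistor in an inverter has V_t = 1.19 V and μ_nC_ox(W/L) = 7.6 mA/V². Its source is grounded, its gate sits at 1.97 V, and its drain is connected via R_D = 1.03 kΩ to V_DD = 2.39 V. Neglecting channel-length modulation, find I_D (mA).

V_GS = V_G = 1.97 V, so V_ov = 1.97 − 1.19 = 0.78 V.
Assume saturation: I_D = ½ k_n V_ov² = 0.5 × 7.6 × 0.78² = 2.31 mA, giving V_DS = V_DD − I_D R_D = 2.39 − 2.31 × 1.03 = 0.00872 V.
But 0.00872 V < V_ov = 0.78 V, so the device is actually in triode.
In triode I_D = k_n[V_ov V_DS − ½ V_DS²] and I_D = (V_DD − V_DS)/R_D. Equating: 3.91 V_DS² − 7.106 V_DS + 2.39 = 0, giving V_DS = 0.446 V (the root below V_ov).
I_D = (2.39 − 0.446) / 1.03 = 1.89 mA.

I_D = 1.89 mA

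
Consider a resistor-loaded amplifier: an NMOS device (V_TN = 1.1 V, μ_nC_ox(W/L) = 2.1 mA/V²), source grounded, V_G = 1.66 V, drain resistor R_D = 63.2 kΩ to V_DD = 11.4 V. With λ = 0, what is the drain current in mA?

I_D = 0.178 mA

V_GS = V_G = 1.66 V, so V_ov = 1.66 − 1.1 = 0.56 V.
Assume saturation: I_D = ½ k_n V_ov² = 0.5 × 2.1 × 0.56² = 0.329 mA, giving V_DS = V_DD − I_D R_D = 11.4 − 0.329 × 63.2 = -9.41 V.
But -9.41 V < V_ov = 0.56 V, so the device is actually in triode.
In triode I_D = k_n[V_ov V_DS − ½ V_DS²] and I_D = (V_DD − V_DS)/R_D. Equating: 66.4 V_DS² − 75.32 V_DS + 11.4 = 0, giving V_DS = 0.18 V (the root below V_ov).
I_D = (11.4 − 0.18) / 63.2 = 0.178 mA.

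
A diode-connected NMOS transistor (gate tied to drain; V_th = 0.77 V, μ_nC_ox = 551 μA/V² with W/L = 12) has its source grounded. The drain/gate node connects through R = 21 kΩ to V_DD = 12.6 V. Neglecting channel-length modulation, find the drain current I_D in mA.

I_D = 0.544 mA

With gate tied to drain, V_GS = V_DS ≥ V_GS − V_th, so the device is in saturation.
k_n = μ_nC_ox · (W/L) = 6.612 mA/V².
KCL at the drain: ½ k_n (V_GS − V_th)² = (V_DD − V_GS)/R.
Let x = V_GS − 0.77. Then 69.4 x² + x − 11.83 = 0, giving x = 0.406 V (positive root), so V_GS = 1.18 V.
I_D = (V_DD − V_GS)/R = (12.6 − 1.18) / 21 = 0.544 mA.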